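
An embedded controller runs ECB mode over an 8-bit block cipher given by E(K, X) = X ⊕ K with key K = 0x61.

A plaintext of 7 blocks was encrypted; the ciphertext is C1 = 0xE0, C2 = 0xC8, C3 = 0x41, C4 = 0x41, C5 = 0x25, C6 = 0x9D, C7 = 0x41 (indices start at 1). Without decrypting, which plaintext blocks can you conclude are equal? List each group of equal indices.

ECB encrypts each block independently with the same key, so equal ciphertext blocks imply equal plaintext blocks.
C3 = C4 = C7 = 0x41, so P3 = P4 = P7.

P3 = P4 = P7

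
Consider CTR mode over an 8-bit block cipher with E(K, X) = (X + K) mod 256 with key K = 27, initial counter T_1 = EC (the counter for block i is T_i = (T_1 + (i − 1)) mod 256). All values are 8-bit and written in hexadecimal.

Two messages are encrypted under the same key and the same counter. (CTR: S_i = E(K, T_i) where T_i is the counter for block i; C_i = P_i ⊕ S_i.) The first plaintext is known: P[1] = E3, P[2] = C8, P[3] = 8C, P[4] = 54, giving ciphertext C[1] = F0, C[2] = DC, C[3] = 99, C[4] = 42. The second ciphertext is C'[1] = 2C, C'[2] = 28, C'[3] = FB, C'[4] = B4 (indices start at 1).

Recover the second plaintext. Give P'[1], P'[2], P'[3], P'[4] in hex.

In CTR with a reused counter, both messages share the same keystream S_i, so C_i ⊕ C'_i = P_i ⊕ P'_i and thus P'_i = P_i ⊕ C_i ⊕ C'_i.
P'[1]: E3 ⊕ F0 ⊕ 2C = 3F.
P'[2]: C8 ⊕ DC ⊕ 28 = 3C.
P'[3]: 8C ⊕ 99 ⊕ FB = EE.
P'[4]: 54 ⊕ 42 ⊕ B4 = A2.

P'[1] = 3F, P'[2] = 3C, P'[3] = EE, P'[4] = A2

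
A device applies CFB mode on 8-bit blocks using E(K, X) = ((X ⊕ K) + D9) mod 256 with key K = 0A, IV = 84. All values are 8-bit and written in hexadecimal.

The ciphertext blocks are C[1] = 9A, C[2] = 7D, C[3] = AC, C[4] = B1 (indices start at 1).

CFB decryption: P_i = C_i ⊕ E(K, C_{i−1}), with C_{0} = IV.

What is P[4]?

P[4] = CE

P[4]: E(K, AC) = 7F; B1 ⊕ 7F = CE.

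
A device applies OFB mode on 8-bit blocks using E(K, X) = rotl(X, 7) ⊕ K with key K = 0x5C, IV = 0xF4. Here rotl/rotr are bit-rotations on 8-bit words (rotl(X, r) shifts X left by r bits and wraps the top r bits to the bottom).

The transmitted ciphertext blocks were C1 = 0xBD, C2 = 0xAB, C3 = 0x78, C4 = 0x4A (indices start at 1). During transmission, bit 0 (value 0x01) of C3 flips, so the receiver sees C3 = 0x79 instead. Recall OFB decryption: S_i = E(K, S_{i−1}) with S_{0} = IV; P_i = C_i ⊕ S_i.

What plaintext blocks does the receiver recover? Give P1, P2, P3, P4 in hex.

Only C3 changed, to 0x79. In OFB, a change in C_i flips the same bit in P_i only; the keystream is unaffected. Decrypting the received ciphertext:
P1: S = E(K, 0xF4) = 0x26; 0xBD ⊕ 0x26 = 0x9B.
P2: S = E(K, 0x26) = 0x4F; 0xAB ⊕ 0x4F = 0xE4.
P3: S = E(K, 0x4F) = 0xFB; 0x79 ⊕ 0xFB = 0x82.
P4: S = E(K, 0xFB) = 0xA1; 0x4A ⊕ 0xA1 = 0xEB.
Blocks that differ from the original plaintext: P3.

P1 = 0x9B, P2 = 0xE4, P3 = 0x82, P4 = 0xEB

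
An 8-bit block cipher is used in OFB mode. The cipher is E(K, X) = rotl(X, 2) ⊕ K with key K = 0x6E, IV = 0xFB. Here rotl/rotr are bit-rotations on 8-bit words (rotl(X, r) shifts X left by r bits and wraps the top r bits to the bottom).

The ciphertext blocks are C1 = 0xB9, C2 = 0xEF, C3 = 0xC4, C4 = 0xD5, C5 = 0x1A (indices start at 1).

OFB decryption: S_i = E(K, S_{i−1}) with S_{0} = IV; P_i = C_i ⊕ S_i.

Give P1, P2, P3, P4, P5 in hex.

P1: S = E(K, 0xFB) = 0x81; 0xB9 ⊕ 0x81 = 0x38.
P2: S = E(K, 0x81) = 0x68; 0xEF ⊕ 0x68 = 0x87.
P3: S = E(K, 0x68) = 0xCF; 0xC4 ⊕ 0xCF = 0x0B.
P4: S = E(K, 0xCF) = 0x51; 0xD5 ⊕ 0x51 = 0x84.
P5: S = E(K, 0x51) = 0x2B; 0x1A ⊕ 0x2B = 0x31.

P1 = 0x38, P2 = 0x87, P3 = 0x0B, P4 = 0x84, P5 = 0x31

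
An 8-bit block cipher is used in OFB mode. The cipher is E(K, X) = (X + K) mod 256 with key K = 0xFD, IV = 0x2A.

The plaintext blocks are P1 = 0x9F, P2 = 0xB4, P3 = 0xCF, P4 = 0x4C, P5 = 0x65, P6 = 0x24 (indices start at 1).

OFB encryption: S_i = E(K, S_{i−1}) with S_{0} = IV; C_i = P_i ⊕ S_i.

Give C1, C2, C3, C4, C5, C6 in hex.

C1: S = E(K, 0x2A) = 0x27; 0x9F ⊕ 0x27 = 0xB8.
C2: S = E(K, 0x27) = 0x24; 0xB4 ⊕ 0x24 = 0x90.
C3: S = E(K, 0x24) = 0x21; 0xCF ⊕ 0x21 = 0xEE.
C4: S = E(K, 0x21) = 0x1E; 0x4C ⊕ 0x1E = 0x52.
C5: S = E(K, 0x1E) = 0x1B; 0x65 ⊕ 0x1B = 0x7E.
C6: S = E(K, 0x1B) = 0x18; 0x24 ⊕ 0x18 = 0x3C.

C1 = 0xB8, C2 = 0x90, C3 = 0xEE, C4 = 0x52, C5 = 0x7E, C6 = 0x3C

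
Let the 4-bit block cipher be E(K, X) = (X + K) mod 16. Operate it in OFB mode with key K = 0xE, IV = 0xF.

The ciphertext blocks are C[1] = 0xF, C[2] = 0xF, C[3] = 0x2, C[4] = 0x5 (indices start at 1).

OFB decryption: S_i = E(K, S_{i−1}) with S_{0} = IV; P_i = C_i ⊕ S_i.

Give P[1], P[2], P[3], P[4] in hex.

P[1] = 0x2, P[2] = 0x4, P[3] = 0xB, P[4] = 0x2

P[1]: S = E(K, 0xF) = 0xD; 0xF ⊕ 0xD = 0x2.
P[2]: S = E(K, 0xD) = 0xB; 0xF ⊕ 0xB = 0x4.
P[3]: S = E(K, 0xB) = 0x9; 0x2 ⊕ 0x9 = 0xB.
P[4]: S = E(K, 0x9) = 0x7; 0x5 ⊕ 0x7 = 0x2.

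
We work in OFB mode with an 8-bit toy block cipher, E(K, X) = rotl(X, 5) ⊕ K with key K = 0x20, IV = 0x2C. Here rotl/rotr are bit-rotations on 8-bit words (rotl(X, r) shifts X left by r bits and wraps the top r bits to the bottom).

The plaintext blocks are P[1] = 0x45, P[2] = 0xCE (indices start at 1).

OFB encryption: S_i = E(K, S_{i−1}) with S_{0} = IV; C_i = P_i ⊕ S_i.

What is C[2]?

C[1]: S = E(K, 0x2C) = 0xA5; 0x45 ⊕ 0xA5 = 0xE0.
C[2]: S = E(K, 0xA5) = 0x94; 0xCE ⊕ 0x94 = 0x5A.

C[2] = 0x5A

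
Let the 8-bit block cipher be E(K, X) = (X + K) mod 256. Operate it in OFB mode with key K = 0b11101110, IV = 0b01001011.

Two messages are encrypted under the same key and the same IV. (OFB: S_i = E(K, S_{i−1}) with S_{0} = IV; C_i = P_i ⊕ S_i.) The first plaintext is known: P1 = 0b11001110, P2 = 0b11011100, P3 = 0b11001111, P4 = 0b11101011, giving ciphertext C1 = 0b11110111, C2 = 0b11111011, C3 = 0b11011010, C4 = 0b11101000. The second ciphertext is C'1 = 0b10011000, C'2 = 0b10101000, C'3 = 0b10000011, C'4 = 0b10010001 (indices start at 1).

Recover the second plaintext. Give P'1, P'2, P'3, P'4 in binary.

P'1 = 0b10100001, P'2 = 0b10001111, P'3 = 0b10010110, P'4 = 0b10010010

In OFB with a reused IV, both messages share the same keystream S_i, so C_i ⊕ C'_i = P_i ⊕ P'_i and thus P'_i = P_i ⊕ C_i ⊕ C'_i.
P'1: 0b11001110 ⊕ 0b11110111 ⊕ 0b10011000 = 0b10100001.
P'2: 0b11011100 ⊕ 0b11111011 ⊕ 0b10101000 = 0b10001111.
P'3: 0b11001111 ⊕ 0b11011010 ⊕ 0b10000011 = 0b10010110.
P'4: 0b11101011 ⊕ 0b11101000 ⊕ 0b10010001 = 0b10010010.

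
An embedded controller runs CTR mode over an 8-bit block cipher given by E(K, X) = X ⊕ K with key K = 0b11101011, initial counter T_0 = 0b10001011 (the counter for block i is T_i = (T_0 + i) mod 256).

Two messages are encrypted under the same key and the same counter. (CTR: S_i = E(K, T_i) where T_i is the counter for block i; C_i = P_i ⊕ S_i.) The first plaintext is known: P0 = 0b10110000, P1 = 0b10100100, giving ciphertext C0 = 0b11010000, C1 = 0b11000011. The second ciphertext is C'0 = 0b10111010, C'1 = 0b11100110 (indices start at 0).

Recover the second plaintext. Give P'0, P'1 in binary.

In CTR with a reused counter, both messages share the same keystream S_i, so C_i ⊕ C'_i = P_i ⊕ P'_i and thus P'_i = P_i ⊕ C_i ⊕ C'_i.
P'0: 0b10110000 ⊕ 0b11010000 ⊕ 0b10111010 = 0b11011010.
P'1: 0b10100100 ⊕ 0b11000011 ⊕ 0b11100110 = 0b10000001.

P'0 = 0b11011010, P'1 = 0b10000001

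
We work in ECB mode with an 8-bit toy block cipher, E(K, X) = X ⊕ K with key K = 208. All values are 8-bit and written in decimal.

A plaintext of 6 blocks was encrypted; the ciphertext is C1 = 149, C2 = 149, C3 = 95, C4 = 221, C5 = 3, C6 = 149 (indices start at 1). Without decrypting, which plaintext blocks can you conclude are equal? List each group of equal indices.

P1 = P2 = P6

ECB encrypts each block independently with the same key, so equal ciphertext blocks imply equal plaintext blocks.
C1 = C2 = C6 = 149, so P1 = P2 = P6.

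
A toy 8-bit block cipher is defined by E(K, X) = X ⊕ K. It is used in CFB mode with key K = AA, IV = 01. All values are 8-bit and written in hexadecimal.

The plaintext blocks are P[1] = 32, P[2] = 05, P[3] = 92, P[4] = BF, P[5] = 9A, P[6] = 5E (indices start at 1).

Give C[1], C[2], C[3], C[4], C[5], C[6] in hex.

CFB encryption: C_i = P_i ⊕ E(K, C_{i−1}), with C_{0} = IV.
C[1]: E(K, 01) = AB; 32 ⊕ AB = 99.
C[2]: E(K, 99) = 33; 05 ⊕ 33 = 36.
C[3]: E(K, 36) = 9C; 92 ⊕ 9C = 0E.
C[4]: E(K, 0E) = A4; BF ⊕ A4 = 1B.
C[5]: E(K, 1B) = B1; 9A ⊕ B1 = 2B.
C[6]: E(K, 2B) = 81; 5E ⊕ 81 = DF.

C[1] = 99, C[2] = 36, C[3] = 0E, C[4] = 1B, C[5] = 2B, C[6] = DF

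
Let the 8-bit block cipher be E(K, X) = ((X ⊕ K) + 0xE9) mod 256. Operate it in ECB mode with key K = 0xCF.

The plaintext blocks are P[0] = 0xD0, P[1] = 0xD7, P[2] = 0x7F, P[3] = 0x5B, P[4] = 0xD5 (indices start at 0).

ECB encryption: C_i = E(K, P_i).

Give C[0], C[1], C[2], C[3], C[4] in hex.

C[0] = 0x08, C[1] = 0x01, C[2] = 0x99, C[3] = 0x7D, C[4] = 0x03

C[0]: E(K, 0xD0) = 0x08.
C[1]: E(K, 0xD7) = 0x01.
C[2]: E(K, 0x7F) = 0x99.
C[3]: E(K, 0x5B) = 0x7D.
C[4]: E(K, 0xD5) = 0x03.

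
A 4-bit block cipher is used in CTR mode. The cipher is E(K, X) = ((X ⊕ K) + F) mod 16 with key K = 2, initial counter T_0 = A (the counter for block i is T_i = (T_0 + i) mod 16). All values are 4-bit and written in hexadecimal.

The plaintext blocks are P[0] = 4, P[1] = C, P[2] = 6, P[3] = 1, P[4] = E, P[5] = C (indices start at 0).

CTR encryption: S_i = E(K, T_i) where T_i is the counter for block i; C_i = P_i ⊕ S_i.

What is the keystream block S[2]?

C[0]: T = A, S = E(K, T) = 7; 4 ⊕ 7 = 3.
C[1]: T = B, S = E(K, T) = 8; C ⊕ 8 = 4.
C[2]: T = C, S = E(K, T) = D; 6 ⊕ D = B.
So S[2] = D.

D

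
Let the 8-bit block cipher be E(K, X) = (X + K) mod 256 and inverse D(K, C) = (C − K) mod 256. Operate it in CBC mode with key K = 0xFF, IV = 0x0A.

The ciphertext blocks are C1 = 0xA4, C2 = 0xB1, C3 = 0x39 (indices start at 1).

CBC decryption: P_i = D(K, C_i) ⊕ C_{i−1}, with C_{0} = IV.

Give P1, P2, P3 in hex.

P1 = 0xAF, P2 = 0x16, P3 = 0x8B

P1: D(K, 0xA4) = 0xA5; 0xA5 ⊕ 0x0A = 0xAF.
P2: D(K, 0xB1) = 0xB2; 0xB2 ⊕ 0xA4 = 0x16.
P3: D(K, 0x39) = 0x3A; 0x3A ⊕ 0xB1 = 0x8B.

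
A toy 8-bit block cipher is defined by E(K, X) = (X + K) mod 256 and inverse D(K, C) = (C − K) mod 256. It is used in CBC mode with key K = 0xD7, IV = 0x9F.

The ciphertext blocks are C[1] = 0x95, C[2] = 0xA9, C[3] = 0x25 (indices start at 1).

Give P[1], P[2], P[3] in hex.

CBC decryption: P_i = D(K, C_i) ⊕ C_{i−1}, with C_{0} = IV.
P[1]: D(K, 0x95) = 0xBE; 0xBE ⊕ 0x9F = 0x21.
P[2]: D(K, 0xA9) = 0xD2; 0xD2 ⊕ 0x95 = 0x47.
P[3]: D(K, 0x25) = 0x4E; 0x4E ⊕ 0xA9 = 0xE7.

P[1] = 0x21, P[2] = 0x47, P[3] = 0xE7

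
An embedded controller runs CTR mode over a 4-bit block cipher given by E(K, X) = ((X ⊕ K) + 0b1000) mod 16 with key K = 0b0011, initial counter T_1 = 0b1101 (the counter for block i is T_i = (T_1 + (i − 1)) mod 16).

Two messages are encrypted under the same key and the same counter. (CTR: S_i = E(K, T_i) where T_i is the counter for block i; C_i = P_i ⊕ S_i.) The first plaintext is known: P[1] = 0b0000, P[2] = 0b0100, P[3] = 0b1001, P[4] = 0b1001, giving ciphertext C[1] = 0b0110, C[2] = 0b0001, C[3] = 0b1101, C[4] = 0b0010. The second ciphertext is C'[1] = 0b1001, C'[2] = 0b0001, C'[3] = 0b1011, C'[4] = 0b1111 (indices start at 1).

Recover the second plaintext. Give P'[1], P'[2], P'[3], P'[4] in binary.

P'[1] = 0b1111, P'[2] = 0b0100, P'[3] = 0b1111, P'[4] = 0b0100

In CTR with a reused counter, both messages share the same keystream S_i, so C_i ⊕ C'_i = P_i ⊕ P'_i and thus P'_i = P_i ⊕ C_i ⊕ C'_i.
P'[1]: 0b0000 ⊕ 0b0110 ⊕ 0b1001 = 0b1111.
P'[2]: 0b0100 ⊕ 0b0001 ⊕ 0b0001 = 0b0100.
P'[3]: 0b1001 ⊕ 0b1101 ⊕ 0b1011 = 0b1111.
P'[4]: 0b1001 ⊕ 0b0010 ⊕ 0b1111 = 0b0100.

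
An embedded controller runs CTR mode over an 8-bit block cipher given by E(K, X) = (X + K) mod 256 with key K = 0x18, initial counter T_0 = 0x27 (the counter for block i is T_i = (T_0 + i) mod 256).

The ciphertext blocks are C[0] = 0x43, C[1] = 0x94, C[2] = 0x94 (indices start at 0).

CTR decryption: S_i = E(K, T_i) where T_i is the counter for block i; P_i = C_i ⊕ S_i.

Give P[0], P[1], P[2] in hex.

P[0] = 0x7C, P[1] = 0xD4, P[2] = 0xD5

P[0]: T = 0x27, S = E(K, T) = 0x3F; 0x43 ⊕ 0x3F = 0x7C.
P[1]: T = 0x28, S = E(K, T) = 0x40; 0x94 ⊕ 0x40 = 0xD4.
P[2]: T = 0x29, S = E(K, T) = 0x41; 0x94 ⊕ 0x41 = 0xD5.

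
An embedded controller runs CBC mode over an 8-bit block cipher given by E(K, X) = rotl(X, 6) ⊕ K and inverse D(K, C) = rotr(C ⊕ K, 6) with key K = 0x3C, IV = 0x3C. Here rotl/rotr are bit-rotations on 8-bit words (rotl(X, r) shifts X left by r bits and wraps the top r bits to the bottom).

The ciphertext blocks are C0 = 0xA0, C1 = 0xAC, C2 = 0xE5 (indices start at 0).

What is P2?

P2 = 0xCB

CBC decryption: P_i = D(K, C_i) ⊕ C_{i−1}, with C_{−1} = IV.
P2: D(K, 0xE5) = 0x67; 0x67 ⊕ 0xAC = 0xCB.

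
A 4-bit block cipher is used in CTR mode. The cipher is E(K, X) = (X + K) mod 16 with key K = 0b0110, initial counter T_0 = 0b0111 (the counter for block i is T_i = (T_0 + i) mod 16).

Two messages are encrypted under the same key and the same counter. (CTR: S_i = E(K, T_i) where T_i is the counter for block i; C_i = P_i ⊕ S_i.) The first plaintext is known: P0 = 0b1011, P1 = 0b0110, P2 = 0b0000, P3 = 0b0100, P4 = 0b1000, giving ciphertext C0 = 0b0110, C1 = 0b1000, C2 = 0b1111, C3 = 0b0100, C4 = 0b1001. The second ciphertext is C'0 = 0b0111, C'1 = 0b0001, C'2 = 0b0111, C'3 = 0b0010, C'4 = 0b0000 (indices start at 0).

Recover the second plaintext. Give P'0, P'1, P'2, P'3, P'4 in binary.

P'0 = 0b1010, P'1 = 0b1111, P'2 = 0b1000, P'3 = 0b0010, P'4 = 0b0001

In CTR with a reused counter, both messages share the same keystream S_i, so C_i ⊕ C'_i = P_i ⊕ P'_i and thus P'_i = P_i ⊕ C_i ⊕ C'_i.
P'0: 0b1011 ⊕ 0b0110 ⊕ 0b0111 = 0b1010.
P'1: 0b0110 ⊕ 0b1000 ⊕ 0b0001 = 0b1111.
P'2: 0b0000 ⊕ 0b1111 ⊕ 0b0111 = 0b1000.
P'3: 0b0100 ⊕ 0b0100 ⊕ 0b0010 = 0b0010.
P'4: 0b1000 ⊕ 0b1001 ⊕ 0b0000 = 0b0001.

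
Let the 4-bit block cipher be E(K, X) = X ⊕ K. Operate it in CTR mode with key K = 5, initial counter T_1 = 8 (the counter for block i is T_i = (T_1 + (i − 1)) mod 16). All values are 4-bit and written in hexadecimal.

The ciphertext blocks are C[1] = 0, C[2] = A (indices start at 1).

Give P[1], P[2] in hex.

CTR decryption: S_i = E(K, T_i) where T_i is the counter for block i; P_i = C_i ⊕ S_i.
P[1]: T = 8, S = E(K, T) = D; 0 ⊕ D = D.
P[2]: T = 9, S = E(K, T) = C; A ⊕ C = 6.

P[1] = D, P[2] = 6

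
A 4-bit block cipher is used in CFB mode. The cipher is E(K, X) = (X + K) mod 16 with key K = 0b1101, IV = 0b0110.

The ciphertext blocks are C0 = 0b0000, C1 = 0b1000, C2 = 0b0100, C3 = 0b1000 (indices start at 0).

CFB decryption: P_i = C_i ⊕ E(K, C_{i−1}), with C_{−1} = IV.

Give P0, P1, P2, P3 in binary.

P0: E(K, 0b0110) = 0b0011; 0b0000 ⊕ 0b0011 = 0b0011.
P1: E(K, 0b0000) = 0b1101; 0b1000 ⊕ 0b1101 = 0b0101.
P2: E(K, 0b1000) = 0b0101; 0b0100 ⊕ 0b0101 = 0b0001.
P3: E(K, 0b0100) = 0b0001; 0b1000 ⊕ 0b0001 = 0b1001.

P0 = 0b0011, P1 = 0b0101, P2 = 0b0001, P3 = 0b1001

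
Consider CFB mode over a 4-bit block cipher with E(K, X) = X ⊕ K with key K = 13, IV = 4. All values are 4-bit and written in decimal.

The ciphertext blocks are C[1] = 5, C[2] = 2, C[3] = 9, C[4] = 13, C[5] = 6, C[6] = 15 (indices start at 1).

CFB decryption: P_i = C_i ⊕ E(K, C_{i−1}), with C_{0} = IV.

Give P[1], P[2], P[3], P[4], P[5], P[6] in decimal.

P[1] = 12, P[2] = 10, P[3] = 6, P[4] = 9, P[5] = 6, P[6] = 4

P[1]: E(K, 4) = 9; 5 ⊕ 9 = 12.
P[2]: E(K, 5) = 8; 2 ⊕ 8 = 10.
P[3]: E(K, 2) = 15; 9 ⊕ 15 = 6.
P[4]: E(K, 9) = 4; 13 ⊕ 4 = 9.
P[5]: E(K, 13) = 0; 6 ⊕ 0 = 6.
P[6]: E(K, 6) = 11; 15 ⊕ 11 = 4.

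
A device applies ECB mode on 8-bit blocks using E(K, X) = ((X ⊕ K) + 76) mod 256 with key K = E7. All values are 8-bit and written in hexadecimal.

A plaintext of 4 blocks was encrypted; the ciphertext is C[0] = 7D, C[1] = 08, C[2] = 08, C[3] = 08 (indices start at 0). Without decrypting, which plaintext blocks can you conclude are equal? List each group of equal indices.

ECB encrypts each block independently with the same key, so equal ciphertext blocks imply equal plaintext blocks.
C[1] = C[2] = C[3] = 08, so P[1] = P[2] = P[3].

P[1] = P[2] = P[3]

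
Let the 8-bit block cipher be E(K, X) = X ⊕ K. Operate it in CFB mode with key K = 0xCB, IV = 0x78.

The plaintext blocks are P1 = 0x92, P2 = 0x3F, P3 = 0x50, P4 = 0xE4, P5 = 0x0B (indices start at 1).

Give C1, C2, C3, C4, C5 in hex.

C1 = 0x21, C2 = 0xD5, C3 = 0x4E, C4 = 0x61, C5 = 0xA1

CFB encryption: C_i = P_i ⊕ E(K, C_{i−1}), with C_{0} = IV.
C1: E(K, 0x78) = 0xB3; 0x92 ⊕ 0xB3 = 0x21.
C2: E(K, 0x21) = 0xEA; 0x3F ⊕ 0xEA = 0xD5.
C3: E(K, 0xD5) = 0x1E; 0x50 ⊕ 0x1E = 0x4E.
C4: E(K, 0x4E) = 0x85; 0xE4 ⊕ 0x85 = 0x61.
C5: E(K, 0x61) = 0xAA; 0x0B ⊕ 0xAA = 0xA1.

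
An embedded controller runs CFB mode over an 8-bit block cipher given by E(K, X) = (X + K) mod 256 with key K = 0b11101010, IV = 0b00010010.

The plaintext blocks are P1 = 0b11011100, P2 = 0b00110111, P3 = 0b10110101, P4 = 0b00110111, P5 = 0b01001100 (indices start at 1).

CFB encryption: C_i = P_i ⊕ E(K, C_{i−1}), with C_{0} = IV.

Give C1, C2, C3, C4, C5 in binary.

C1 = 0b00100000, C2 = 0b00111101, C3 = 0b10010010, C4 = 0b01001011, C5 = 0b01111001

C1: E(K, 0b00010010) = 0b11111100; 0b11011100 ⊕ 0b11111100 = 0b00100000.
C2: E(K, 0b00100000) = 0b00001010; 0b00110111 ⊕ 0b00001010 = 0b00111101.
C3: E(K, 0b00111101) = 0b00100111; 0b10110101 ⊕ 0b00100111 = 0b10010010.
C4: E(K, 0b10010010) = 0b01111100; 0b00110111 ⊕ 0b01111100 = 0b01001011.
C5: E(K, 0b01001011) = 0b00110101; 0b01001100 ⊕ 0b00110101 = 0b01111001.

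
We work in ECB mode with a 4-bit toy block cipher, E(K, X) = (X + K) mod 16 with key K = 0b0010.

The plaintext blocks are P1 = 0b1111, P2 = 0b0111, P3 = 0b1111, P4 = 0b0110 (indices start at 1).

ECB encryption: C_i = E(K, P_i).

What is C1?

C1: E(K, 0b1111) = 0b0001.

C1 = 0b0001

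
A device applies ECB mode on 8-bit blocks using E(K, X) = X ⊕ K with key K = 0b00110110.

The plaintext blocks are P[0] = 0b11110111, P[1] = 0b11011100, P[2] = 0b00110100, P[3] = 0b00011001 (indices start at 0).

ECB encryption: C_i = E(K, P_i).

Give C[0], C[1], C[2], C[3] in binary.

C[0]: E(K, 0b11110111) = 0b11000001.
C[1]: E(K, 0b11011100) = 0b11101010.
C[2]: E(K, 0b00110100) = 0b00000010.
C[3]: E(K, 0b00011001) = 0b00101111.

C[0] = 0b11000001, C[1] = 0b11101010, C[2] = 0b00000010, C[3] = 0b00101111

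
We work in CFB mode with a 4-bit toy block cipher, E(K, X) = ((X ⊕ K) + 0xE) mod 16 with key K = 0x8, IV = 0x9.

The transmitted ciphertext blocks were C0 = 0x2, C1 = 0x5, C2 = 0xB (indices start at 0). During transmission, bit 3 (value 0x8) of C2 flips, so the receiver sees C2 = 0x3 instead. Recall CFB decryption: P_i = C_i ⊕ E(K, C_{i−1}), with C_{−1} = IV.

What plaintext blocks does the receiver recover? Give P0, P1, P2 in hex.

P0 = 0xD, P1 = 0xD, P2 = 0x8

Only C2 changed, to 0x3. In CFB, a change in C_i flips the same bit in P_i and garbles P_{i+1}. Decrypting the received ciphertext:
P0: E(K, 0x9) = 0xF; 0x2 ⊕ 0xF = 0xD.
P1: E(K, 0x2) = 0x8; 0x5 ⊕ 0x8 = 0xD.
P2: E(K, 0x5) = 0xB; 0x3 ⊕ 0xB = 0x8.
Blocks that differ from the original plaintext: P2.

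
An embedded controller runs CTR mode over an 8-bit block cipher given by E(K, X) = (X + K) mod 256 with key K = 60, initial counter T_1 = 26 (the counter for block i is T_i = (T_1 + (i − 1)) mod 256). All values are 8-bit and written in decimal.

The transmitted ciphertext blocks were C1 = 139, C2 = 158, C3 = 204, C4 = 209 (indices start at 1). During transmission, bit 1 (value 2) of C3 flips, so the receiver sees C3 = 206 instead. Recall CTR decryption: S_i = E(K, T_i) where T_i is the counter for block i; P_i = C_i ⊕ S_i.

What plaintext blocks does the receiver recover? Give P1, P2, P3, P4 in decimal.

Only C3 changed, to 206. In CTR, a change in C_i flips the same bit in P_i only; the keystream is unaffected. Decrypting the received ciphertext:
P1: T = 26, S = E(K, T) = 86; 139 ⊕ 86 = 221.
P2: T = 27, S = E(K, T) = 87; 158 ⊕ 87 = 201.
P3: T = 28, S = E(K, T) = 88; 206 ⊕ 88 = 150.
P4: T = 29, S = E(K, T) = 89; 209 ⊕ 89 = 136.
Blocks that differ from the original plaintext: P3.

P1 = 221, P2 = 201, P3 = 150, P4 = 136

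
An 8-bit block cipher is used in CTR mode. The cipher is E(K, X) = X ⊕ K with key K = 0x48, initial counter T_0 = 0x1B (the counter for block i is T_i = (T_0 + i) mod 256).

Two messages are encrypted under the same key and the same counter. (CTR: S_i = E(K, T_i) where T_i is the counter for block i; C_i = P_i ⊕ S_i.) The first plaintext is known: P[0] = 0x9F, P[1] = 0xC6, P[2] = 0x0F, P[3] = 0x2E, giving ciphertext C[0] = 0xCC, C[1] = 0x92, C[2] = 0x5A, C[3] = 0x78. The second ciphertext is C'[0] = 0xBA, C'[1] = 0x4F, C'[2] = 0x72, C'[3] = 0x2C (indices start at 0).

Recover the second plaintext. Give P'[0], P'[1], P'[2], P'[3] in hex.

In CTR with a reused counter, both messages share the same keystream S_i, so C_i ⊕ C'_i = P_i ⊕ P'_i and thus P'_i = P_i ⊕ C_i ⊕ C'_i.
P'[0]: 0x9F ⊕ 0xCC ⊕ 0xBA = 0xE9.
P'[1]: 0xC6 ⊕ 0x92 ⊕ 0x4F = 0x1B.
P'[2]: 0x0F ⊕ 0x5A ⊕ 0x72 = 0x27.
P'[3]: 0x2E ⊕ 0x78 ⊕ 0x2C = 0x7A.

P'[0] = 0xE9, P'[1] = 0x1B, P'[2] = 0x27, P'[3] = 0x7A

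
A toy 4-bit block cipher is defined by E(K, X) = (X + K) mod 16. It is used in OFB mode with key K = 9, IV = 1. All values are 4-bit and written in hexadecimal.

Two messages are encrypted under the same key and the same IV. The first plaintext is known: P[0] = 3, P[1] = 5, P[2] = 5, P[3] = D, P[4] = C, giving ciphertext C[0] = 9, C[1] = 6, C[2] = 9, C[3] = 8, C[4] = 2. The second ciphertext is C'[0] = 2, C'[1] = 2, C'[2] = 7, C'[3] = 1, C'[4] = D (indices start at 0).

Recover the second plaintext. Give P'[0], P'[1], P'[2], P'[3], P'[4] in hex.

In OFB with a reused IV, both messages share the same keystream S_i, so C_i ⊕ C'_i = P_i ⊕ P'_i and thus P'_i = P_i ⊕ C_i ⊕ C'_i.
P'[0]: 3 ⊕ 9 ⊕ 2 = 8.
P'[1]: 5 ⊕ 6 ⊕ 2 = 1.
P'[2]: 5 ⊕ 9 ⊕ 7 = B.
P'[3]: D ⊕ 8 ⊕ 1 = 4.
P'[4]: C ⊕ 2 ⊕ D = 3.

P'[0] = 8, P'[1] = 1, P'[2] = B, P'[3] = 4, P'[4] = 3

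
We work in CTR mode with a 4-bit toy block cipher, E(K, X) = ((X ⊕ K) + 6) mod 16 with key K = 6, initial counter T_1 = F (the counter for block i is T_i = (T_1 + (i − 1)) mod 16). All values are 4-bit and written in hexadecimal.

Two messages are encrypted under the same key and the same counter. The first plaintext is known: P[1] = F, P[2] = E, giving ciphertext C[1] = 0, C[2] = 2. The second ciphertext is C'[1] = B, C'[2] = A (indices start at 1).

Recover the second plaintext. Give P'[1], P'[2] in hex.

P'[1] = 4, P'[2] = 6

In CTR with a reused counter, both messages share the same keystream S_i, so C_i ⊕ C'_i = P_i ⊕ P'_i and thus P'_i = P_i ⊕ C_i ⊕ C'_i.
P'[1]: F ⊕ 0 ⊕ B = 4.
P'[2]: E ⊕ 2 ⊕ A = 6.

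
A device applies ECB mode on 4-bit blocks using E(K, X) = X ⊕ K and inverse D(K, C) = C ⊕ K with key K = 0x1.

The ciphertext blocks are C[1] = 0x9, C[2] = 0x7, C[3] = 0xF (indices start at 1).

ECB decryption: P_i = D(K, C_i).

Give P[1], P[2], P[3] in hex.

P[1] = 0x8, P[2] = 0x6, P[3] = 0xE

P[1]: D(K, 0x9) = 0x8.
P[2]: D(K, 0x7) = 0x6.
P[3]: D(K, 0xF) = 0xE.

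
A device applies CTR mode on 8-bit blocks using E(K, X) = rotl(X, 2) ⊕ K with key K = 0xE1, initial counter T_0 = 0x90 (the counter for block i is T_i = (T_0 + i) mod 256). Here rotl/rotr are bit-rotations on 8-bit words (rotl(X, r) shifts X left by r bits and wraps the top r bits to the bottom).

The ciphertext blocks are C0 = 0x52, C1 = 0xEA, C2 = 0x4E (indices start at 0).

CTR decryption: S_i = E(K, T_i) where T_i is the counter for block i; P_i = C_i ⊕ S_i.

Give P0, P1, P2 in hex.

P0 = 0xF1, P1 = 0x4D, P2 = 0xE5

P0: T = 0x90, S = E(K, T) = 0xA3; 0x52 ⊕ 0xA3 = 0xF1.
P1: T = 0x91, S = E(K, T) = 0xA7; 0xEA ⊕ 0xA7 = 0x4D.
P2: T = 0x92, S = E(K, T) = 0xAB; 0x4E ⊕ 0xAB = 0xE5.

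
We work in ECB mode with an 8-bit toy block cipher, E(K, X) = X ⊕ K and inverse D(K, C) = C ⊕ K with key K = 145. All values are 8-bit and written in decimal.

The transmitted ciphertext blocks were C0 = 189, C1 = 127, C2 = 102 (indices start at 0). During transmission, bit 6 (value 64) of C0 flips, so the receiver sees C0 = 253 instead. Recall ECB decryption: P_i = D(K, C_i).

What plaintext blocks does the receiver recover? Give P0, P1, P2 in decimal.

Only C0 changed, to 253. In ECB, a change in C_i affects only P_i. Decrypting the received ciphertext:
P0: D(K, 253) = 108.
P1: D(K, 127) = 238.
P2: D(K, 102) = 247.
Blocks that differ from the original plaintext: P0.

P0 = 108, P1 = 238, P2 = 247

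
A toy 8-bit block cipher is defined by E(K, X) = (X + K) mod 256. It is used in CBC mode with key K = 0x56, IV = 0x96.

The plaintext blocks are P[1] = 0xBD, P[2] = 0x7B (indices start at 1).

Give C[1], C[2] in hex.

C[1] = 0x81, C[2] = 0x50

CBC encryption: C_i = E(K, P_i ⊕ C_{i−1}), with C_{0} = IV.
C[1]: P[1] ⊕ 0x96 = 0x2B; E(K, 0x2B) = 0x81.
C[2]: P[2] ⊕ 0x81 = 0xFA; E(K, 0xFA) = 0x50.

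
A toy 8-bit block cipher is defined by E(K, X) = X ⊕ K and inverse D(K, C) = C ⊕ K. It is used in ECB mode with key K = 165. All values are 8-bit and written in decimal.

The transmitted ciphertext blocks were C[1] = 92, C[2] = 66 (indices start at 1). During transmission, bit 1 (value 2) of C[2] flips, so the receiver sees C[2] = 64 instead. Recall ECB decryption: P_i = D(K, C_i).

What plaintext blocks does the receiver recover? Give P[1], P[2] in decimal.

P[1] = 249, P[2] = 229

Only C[2] changed, to 64. In ECB, a change in C_i affects only P_i. Decrypting the received ciphertext:
P[1]: D(K, 92) = 249.
P[2]: D(K, 64) = 229.
Blocks that differ from the original plaintext: P[2].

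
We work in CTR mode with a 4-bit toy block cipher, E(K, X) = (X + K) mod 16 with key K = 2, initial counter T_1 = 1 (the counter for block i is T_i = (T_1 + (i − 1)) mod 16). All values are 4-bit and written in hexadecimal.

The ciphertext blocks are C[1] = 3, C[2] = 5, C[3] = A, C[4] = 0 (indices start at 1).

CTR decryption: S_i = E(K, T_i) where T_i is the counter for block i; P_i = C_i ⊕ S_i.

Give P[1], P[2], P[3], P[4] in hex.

P[1]: T = 1, S = E(K, T) = 3; 3 ⊕ 3 = 0.
P[2]: T = 2, S = E(K, T) = 4; 5 ⊕ 4 = 1.
P[3]: T = 3, S = E(K, T) = 5; A ⊕ 5 = F.
P[4]: T = 4, S = E(K, T) = 6; 0 ⊕ 6 = 6.

P[1] = 0, P[2] = 1, P[3] = F, P[4] = 6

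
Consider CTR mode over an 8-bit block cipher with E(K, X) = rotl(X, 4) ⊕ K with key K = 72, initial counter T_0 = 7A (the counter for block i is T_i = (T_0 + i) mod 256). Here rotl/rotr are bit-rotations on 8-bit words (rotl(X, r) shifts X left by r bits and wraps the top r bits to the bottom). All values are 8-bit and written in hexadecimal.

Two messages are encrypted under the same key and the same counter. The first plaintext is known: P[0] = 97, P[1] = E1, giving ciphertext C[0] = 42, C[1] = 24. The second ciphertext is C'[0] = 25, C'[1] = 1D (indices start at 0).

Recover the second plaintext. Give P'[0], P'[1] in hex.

In CTR with a reused counter, both messages share the same keystream S_i, so C_i ⊕ C'_i = P_i ⊕ P'_i and thus P'_i = P_i ⊕ C_i ⊕ C'_i.
P'[0]: 97 ⊕ 42 ⊕ 25 = F0.
P'[1]: E1 ⊕ 24 ⊕ 1D = D8.

P'[0] = F0, P'[1] = D8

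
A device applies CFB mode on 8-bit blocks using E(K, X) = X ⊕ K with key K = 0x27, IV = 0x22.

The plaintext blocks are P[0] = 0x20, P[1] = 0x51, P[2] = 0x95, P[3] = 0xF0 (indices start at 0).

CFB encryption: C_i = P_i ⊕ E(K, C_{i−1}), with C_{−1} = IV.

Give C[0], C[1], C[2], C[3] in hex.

C[0]: E(K, 0x22) = 0x05; 0x20 ⊕ 0x05 = 0x25.
C[1]: E(K, 0x25) = 0x02; 0x51 ⊕ 0x02 = 0x53.
C[2]: E(K, 0x53) = 0x74; 0x95 ⊕ 0x74 = 0xE1.
C[3]: E(K, 0xE1) = 0xC6; 0xF0 ⊕ 0xC6 = 0x36.

C[0] = 0x25, C[1] = 0x53, C[2] = 0xE1, C[3] = 0x36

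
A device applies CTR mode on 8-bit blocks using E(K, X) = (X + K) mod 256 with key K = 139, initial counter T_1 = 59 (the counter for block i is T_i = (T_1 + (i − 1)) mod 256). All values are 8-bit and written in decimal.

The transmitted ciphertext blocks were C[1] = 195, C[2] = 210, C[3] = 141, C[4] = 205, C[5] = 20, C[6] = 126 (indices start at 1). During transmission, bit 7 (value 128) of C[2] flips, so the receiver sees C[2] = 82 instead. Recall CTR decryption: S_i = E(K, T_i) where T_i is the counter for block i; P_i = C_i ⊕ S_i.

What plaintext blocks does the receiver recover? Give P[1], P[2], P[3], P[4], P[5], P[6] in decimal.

Only C[2] changed, to 82. In CTR, a change in C_i flips the same bit in P_i only; the keystream is unaffected. Decrypting the received ciphertext:
P[1]: T = 59, S = E(K, T) = 198; 195 ⊕ 198 = 5.
P[2]: T = 60, S = E(K, T) = 199; 82 ⊕ 199 = 149.
P[3]: T = 61, S = E(K, T) = 200; 141 ⊕ 200 = 69.
P[4]: T = 62, S = E(K, T) = 201; 205 ⊕ 201 = 4.
P[5]: T = 63, S = E(K, T) = 202; 20 ⊕ 202 = 222.
P[6]: T = 64, S = E(K, T) = 203; 126 ⊕ 203 = 181.
Blocks that differ from the original plaintext: P[2].

P[1] = 5, P[2] = 149, P[3] = 69, P[4] = 4, P[5] = 222, P[6] = 181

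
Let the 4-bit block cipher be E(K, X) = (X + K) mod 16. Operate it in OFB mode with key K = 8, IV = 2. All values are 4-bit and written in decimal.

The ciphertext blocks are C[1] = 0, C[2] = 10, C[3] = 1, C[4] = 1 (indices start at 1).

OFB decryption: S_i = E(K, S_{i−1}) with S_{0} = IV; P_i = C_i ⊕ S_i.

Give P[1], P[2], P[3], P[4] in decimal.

P[1] = 10, P[2] = 8, P[3] = 11, P[4] = 3

P[1]: S = E(K, 2) = 10; 0 ⊕ 10 = 10.
P[2]: S = E(K, 10) = 2; 10 ⊕ 2 = 8.
P[3]: S = E(K, 2) = 10; 1 ⊕ 10 = 11.
P[4]: S = E(K, 10) = 2; 1 ⊕ 2 = 3.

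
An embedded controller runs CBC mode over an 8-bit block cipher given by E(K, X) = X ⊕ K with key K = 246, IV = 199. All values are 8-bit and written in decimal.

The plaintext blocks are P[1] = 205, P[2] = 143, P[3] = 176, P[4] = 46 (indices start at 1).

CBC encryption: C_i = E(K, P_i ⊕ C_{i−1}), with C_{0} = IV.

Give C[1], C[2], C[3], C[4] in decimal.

C[1]: P[1] ⊕ 199 = 10; E(K, 10) = 252.
C[2]: P[2] ⊕ 252 = 115; E(K, 115) = 133.
C[3]: P[3] ⊕ 133 = 53; E(K, 53) = 195.
C[4]: P[4] ⊕ 195 = 237; E(K, 237) = 27.

C[1] = 252, C[2] = 133, C[3] = 195, C[4] = 27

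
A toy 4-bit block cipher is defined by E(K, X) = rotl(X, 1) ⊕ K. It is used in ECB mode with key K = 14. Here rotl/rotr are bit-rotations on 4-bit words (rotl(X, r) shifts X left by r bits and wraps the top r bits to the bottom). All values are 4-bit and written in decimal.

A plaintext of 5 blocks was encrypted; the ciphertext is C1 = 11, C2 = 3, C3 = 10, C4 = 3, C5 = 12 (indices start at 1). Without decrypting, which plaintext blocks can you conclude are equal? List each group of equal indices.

P2 = P4

ECB encrypts each block independently with the same key, so equal ciphertext blocks imply equal plaintext blocks.
C2 = C4 = 3, so P2 = P4.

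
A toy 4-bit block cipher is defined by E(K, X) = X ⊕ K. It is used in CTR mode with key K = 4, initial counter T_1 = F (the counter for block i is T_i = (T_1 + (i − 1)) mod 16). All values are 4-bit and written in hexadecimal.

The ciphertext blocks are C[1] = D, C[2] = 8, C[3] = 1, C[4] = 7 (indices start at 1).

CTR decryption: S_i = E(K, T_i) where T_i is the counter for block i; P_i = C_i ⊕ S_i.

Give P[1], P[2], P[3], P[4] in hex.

P[1]: T = F, S = E(K, T) = B; D ⊕ B = 6.
P[2]: T = 0, S = E(K, T) = 4; 8 ⊕ 4 = C.
P[3]: T = 1, S = E(K, T) = 5; 1 ⊕ 5 = 4.
P[4]: T = 2, S = E(K, T) = 6; 7 ⊕ 6 = 1.

P[1] = 6, P[2] = C, P[3] = 4, P[4] = 1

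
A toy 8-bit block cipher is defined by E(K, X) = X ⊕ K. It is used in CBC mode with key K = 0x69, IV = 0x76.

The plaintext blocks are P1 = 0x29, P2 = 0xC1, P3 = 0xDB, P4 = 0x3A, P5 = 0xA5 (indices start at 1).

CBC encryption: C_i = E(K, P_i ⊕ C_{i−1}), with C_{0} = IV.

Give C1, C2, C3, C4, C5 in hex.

C1 = 0x36, C2 = 0x9E, C3 = 0x2C, C4 = 0x7F, C5 = 0xB3

C1: P1 ⊕ 0x76 = 0x5F; E(K, 0x5F) = 0x36.
C2: P2 ⊕ 0x36 = 0xF7; E(K, 0xF7) = 0x9E.
C3: P3 ⊕ 0x9E = 0x45; E(K, 0x45) = 0x2C.
C4: P4 ⊕ 0x2C = 0x16; E(K, 0x16) = 0x7F.
C5: P5 ⊕ 0x7F = 0xDA; E(K, 0xDA) = 0xB3.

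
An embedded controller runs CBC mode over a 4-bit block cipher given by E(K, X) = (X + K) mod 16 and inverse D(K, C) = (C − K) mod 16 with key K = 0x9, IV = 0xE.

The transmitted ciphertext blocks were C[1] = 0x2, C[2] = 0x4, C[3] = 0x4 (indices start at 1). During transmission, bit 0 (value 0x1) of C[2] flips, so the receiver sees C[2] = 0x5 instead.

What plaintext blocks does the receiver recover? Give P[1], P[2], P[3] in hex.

P[1] = 0x7, P[2] = 0xE, P[3] = 0xE

CBC decryption: P_i = D(K, C_i) ⊕ C_{i−1}, with C_{0} = IV.
Only C[2] changed, to 0x5. In CBC, a change in C_i garbles P_i and flips the same bit in P_{i+1}. Decrypting the received ciphertext:
P[1]: D(K, 0x2) = 0x9; 0x9 ⊕ 0xE = 0x7.
P[2]: D(K, 0x5) = 0xC; 0xC ⊕ 0x2 = 0xE.
P[3]: D(K, 0x4) = 0xB; 0xB ⊕ 0x5 = 0xE.
Blocks that differ from the original plaintext: P[2], P[3].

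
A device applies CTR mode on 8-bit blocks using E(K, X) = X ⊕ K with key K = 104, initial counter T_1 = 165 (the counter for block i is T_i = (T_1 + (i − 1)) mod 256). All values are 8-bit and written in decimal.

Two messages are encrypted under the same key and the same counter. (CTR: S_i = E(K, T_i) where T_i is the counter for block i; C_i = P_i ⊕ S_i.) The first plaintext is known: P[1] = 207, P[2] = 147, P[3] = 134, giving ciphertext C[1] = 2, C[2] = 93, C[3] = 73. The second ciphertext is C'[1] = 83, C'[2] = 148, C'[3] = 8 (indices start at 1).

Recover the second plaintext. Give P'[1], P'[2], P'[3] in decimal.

In CTR with a reused counter, both messages share the same keystream S_i, so C_i ⊕ C'_i = P_i ⊕ P'_i and thus P'_i = P_i ⊕ C_i ⊕ C'_i.
P'[1]: 207 ⊕ 2 ⊕ 83 = 158.
P'[2]: 147 ⊕ 93 ⊕ 148 = 90.
P'[3]: 134 ⊕ 73 ⊕ 8 = 199.

P'[1] = 158, P'[2] = 90, P'[3] = 199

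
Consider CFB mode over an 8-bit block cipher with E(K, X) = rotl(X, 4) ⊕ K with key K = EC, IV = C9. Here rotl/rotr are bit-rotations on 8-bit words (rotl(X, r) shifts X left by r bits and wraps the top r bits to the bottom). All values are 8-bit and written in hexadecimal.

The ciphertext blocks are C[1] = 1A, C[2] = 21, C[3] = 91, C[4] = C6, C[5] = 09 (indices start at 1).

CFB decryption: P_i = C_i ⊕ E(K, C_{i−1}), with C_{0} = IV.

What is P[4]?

P[4] = 33

P[4]: E(K, 91) = F5; C6 ⊕ F5 = 33.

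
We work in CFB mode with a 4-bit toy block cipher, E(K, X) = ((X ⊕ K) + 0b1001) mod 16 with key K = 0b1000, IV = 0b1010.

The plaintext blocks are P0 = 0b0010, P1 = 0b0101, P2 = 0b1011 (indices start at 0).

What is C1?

CFB encryption: C_i = P_i ⊕ E(K, C_{i−1}), with C_{−1} = IV.
C0: E(K, 0b1010) = 0b1011; 0b0010 ⊕ 0b1011 = 0b1001.
C1: E(K, 0b1001) = 0b1010; 0b0101 ⊕ 0b1010 = 0b1111.

C1 = 0b1111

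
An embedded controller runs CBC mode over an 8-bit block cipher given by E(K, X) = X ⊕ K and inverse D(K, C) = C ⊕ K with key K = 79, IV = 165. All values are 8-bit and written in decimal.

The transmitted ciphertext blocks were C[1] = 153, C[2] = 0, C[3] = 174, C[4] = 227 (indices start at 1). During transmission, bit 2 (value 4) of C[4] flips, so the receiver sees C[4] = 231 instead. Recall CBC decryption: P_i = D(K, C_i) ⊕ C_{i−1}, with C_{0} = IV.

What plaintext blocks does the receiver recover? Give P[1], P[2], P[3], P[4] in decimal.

Only C[4] changed, to 231. In CBC, a change in C_i garbles P_i and flips the same bit in P_{i+1}. Decrypting the received ciphertext:
P[1]: D(K, 153) = 214; 214 ⊕ 165 = 115.
P[2]: D(K, 0) = 79; 79 ⊕ 153 = 214.
P[3]: D(K, 174) = 225; 225 ⊕ 0 = 225.
P[4]: D(K, 231) = 168; 168 ⊕ 174 = 6.
Blocks that differ from the original plaintext: P[4].

P[1] = 115, P[2] = 214, P[3] = 225, P[4] = 6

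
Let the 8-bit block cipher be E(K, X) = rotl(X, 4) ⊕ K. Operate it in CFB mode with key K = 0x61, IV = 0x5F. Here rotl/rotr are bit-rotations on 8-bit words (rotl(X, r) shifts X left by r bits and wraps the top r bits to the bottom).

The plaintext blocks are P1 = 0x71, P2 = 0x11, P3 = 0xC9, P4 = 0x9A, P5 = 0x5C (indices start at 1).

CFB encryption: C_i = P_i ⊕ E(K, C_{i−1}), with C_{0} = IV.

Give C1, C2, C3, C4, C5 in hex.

C1: E(K, 0x5F) = 0x94; 0x71 ⊕ 0x94 = 0xE5.
C2: E(K, 0xE5) = 0x3F; 0x11 ⊕ 0x3F = 0x2E.
C3: E(K, 0x2E) = 0x83; 0xC9 ⊕ 0x83 = 0x4A.
C4: E(K, 0x4A) = 0xC5; 0x9A ⊕ 0xC5 = 0x5F.
C5: E(K, 0x5F) = 0x94; 0x5C ⊕ 0x94 = 0xC8.

C1 = 0xE5, C2 = 0x2E, C3 = 0x4A, C4 = 0x5F, C5 = 0xC8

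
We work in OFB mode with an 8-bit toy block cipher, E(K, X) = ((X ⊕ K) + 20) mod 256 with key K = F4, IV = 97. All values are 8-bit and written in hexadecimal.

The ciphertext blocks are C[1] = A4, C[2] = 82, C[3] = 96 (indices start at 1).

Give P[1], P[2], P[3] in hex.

OFB decryption: S_i = E(K, S_{i−1}) with S_{0} = IV; P_i = C_i ⊕ S_i.
P[1]: S = E(K, 97) = 83; A4 ⊕ 83 = 27.
P[2]: S = E(K, 83) = 97; 82 ⊕ 97 = 15.
P[3]: S = E(K, 97) = 83; 96 ⊕ 83 = 15.

P[1] = 27, P[2] = 15, P[3] = 15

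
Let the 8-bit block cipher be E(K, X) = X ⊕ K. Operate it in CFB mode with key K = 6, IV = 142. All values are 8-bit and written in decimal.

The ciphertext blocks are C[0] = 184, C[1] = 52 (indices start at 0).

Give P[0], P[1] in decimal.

CFB decryption: P_i = C_i ⊕ E(K, C_{i−1}), with C_{−1} = IV.
P[0]: E(K, 142) = 136; 184 ⊕ 136 = 48.
P[1]: E(K, 184) = 190; 52 ⊕ 190 = 138.

P[0] = 48, P[1] = 138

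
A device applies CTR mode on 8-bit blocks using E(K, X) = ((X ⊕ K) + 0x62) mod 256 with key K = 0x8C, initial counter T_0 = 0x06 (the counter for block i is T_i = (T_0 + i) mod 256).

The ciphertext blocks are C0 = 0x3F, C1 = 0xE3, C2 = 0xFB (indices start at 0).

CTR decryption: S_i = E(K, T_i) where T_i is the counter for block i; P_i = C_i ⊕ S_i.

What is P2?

P2 = 0x1D

P2: T = 0x08, S = E(K, T) = 0xE6; 0xFB ⊕ 0xE6 = 0x1D.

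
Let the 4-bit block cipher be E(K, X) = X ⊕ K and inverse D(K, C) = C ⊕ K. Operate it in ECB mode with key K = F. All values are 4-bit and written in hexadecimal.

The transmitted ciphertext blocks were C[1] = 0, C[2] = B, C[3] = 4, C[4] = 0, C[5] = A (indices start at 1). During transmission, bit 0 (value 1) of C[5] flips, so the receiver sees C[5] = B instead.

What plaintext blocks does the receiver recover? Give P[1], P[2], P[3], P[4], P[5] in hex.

P[1] = F, P[2] = 4, P[3] = B, P[4] = F, P[5] = 4

ECB decryption: P_i = D(K, C_i).
Only C[5] changed, to B. In ECB, a change in C_i affects only P_i. Decrypting the received ciphertext:
P[1]: D(K, 0) = F.
P[2]: D(K, B) = 4.
P[3]: D(K, 4) = B.
P[4]: D(K, 0) = F.
P[5]: D(K, B) = 4.
Blocks that differ from the original plaintext: P[5].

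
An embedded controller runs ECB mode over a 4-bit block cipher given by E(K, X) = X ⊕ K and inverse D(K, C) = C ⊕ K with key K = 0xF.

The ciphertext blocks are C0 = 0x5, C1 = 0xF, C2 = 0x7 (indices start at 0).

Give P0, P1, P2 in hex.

ECB decryption: P_i = D(K, C_i).
P0: D(K, 0x5) = 0xA.
P1: D(K, 0xF) = 0x0.
P2: D(K, 0x7) = 0x8.

P0 = 0xA, P1 = 0x0, P2 = 0x8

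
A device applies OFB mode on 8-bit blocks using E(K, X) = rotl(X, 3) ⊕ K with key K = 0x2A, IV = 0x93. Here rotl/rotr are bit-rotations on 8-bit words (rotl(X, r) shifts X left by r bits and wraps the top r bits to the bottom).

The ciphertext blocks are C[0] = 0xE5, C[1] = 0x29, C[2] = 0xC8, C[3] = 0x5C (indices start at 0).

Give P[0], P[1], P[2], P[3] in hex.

OFB decryption: S_i = E(K, S_{i−1}) with S_{−1} = IV; P_i = C_i ⊕ S_i.
P[0]: S = E(K, 0x93) = 0xB6; 0xE5 ⊕ 0xB6 = 0x53.
P[1]: S = E(K, 0xB6) = 0x9F; 0x29 ⊕ 0x9F = 0xB6.
P[2]: S = E(K, 0x9F) = 0xD6; 0xC8 ⊕ 0xD6 = 0x1E.
P[3]: S = E(K, 0xD6) = 0x9C; 0x5C ⊕ 0x9C = 0xC0.

P[0] = 0x53, P[1] = 0xB6, P[2] = 0x1E, P[3] = 0xC0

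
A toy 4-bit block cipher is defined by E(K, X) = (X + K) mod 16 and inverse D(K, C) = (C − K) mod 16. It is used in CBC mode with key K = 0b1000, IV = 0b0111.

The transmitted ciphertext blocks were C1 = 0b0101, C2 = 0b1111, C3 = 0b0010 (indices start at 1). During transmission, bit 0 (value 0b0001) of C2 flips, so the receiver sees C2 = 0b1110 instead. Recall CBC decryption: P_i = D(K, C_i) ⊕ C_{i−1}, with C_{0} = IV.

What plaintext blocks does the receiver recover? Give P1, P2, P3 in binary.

P1 = 0b1010, P2 = 0b0011, P3 = 0b0100

Only C2 changed, to 0b1110. In CBC, a change in C_i garbles P_i and flips the same bit in P_{i+1}. Decrypting the received ciphertext:
P1: D(K, 0b0101) = 0b1101; 0b1101 ⊕ 0b0111 = 0b1010.
P2: D(K, 0b1110) = 0b0110; 0b0110 ⊕ 0b0101 = 0b0011.
P3: D(K, 0b0010) = 0b1010; 0b1010 ⊕ 0b1110 = 0b0100.
Blocks that differ from the original plaintext: P2, P3.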